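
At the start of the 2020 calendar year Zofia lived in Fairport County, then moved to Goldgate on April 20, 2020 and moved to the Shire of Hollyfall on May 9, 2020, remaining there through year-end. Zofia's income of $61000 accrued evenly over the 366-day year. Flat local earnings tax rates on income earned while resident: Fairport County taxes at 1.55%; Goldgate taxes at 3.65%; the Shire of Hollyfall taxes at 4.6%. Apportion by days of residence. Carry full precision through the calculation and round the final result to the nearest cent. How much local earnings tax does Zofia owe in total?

$2216.75

Fairport County, January 1 – April 19, 2020: 110 days → $61000 × 1.55% × 110/366 = $284.1667
Goldgate, April 20 – May 8, 2020: 19 days → $61000 × 3.65% × 19/366 = $115.5833
The Shire of Hollyfall, May 9 – December 31, 2020: 237 days → $61000 × 4.6% × 237/366 = $1817.0000
Total = $2216.7500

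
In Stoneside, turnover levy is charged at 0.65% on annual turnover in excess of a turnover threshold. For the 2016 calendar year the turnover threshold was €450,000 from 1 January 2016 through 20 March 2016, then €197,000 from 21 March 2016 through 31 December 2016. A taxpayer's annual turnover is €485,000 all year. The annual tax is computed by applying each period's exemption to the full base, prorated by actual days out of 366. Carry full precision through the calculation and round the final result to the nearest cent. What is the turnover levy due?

1 January – 20 March 2016: 80 days, exemption €450,000 → (€485,000 − €450,000) × 0.65% × 80/366 = €49.7268
21 March – 31 December 2016: 286 days, exemption €197,000 → (€485,000 − €197,000) × 0.65% × 286/366 = €1,462.8197
Total = €1,512.5464

€1,512.55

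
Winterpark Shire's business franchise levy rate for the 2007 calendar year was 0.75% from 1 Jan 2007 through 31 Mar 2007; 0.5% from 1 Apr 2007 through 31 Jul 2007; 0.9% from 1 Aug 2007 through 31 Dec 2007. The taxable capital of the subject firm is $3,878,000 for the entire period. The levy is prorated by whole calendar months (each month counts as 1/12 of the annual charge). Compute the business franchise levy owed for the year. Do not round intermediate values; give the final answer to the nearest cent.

1 Jan – 31 Mar 2007: 3 months at 0.75% → $3,878,000 × 0.75% × 3/12 = $7,271.2500
1 Apr – 31 Jul 2007: 4 months at 0.5% → $3,878,000 × 0.5% × 4/12 = $6,463.3333
1 Aug – 31 Dec 2007: 5 months at 0.9% → $3,878,000 × 0.9% × 5/12 = $14,542.5000
Total = $28,277.0833

$28,277.08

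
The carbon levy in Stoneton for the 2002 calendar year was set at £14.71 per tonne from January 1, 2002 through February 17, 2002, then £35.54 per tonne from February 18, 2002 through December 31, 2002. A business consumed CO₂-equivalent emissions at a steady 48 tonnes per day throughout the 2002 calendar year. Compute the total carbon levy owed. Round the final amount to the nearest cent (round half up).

January 1 – February 17, 2002: 48 days × 48 tonnes/day = 2,304 tonnes at £14.71/tonne → £33,891.84
February 18 – December 31, 2002: 317 days × 48 tonnes/day = 15,216 tonnes at £35.54/tonne → £540,776.64

£574,668.48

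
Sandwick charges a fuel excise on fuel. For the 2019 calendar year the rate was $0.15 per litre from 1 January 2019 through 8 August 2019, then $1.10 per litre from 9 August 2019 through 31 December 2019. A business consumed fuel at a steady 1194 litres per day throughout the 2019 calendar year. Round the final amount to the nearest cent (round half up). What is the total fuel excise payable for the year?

1 January – 8 August 2019: 220 days × 1194 litres/day = 262,680 litres at $0.15/litre → $39,402.00
9 August – 31 December 2019: 145 days × 1194 litres/day = 173,130 litres at $1.10/litre → $190,443.00

$229,845.00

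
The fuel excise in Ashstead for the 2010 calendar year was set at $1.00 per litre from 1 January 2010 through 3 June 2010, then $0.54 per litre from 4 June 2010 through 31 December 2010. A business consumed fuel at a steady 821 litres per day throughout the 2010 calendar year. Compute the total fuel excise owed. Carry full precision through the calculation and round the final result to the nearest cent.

$219978.74

1 January – 3 June 2010: 154 days × 821 litres/day = 126,434 litres at $1.00/litre → $126434.00
4 June – 31 December 2010: 211 days × 821 litres/day = 173,231 litres at $0.54/litre → $93544.74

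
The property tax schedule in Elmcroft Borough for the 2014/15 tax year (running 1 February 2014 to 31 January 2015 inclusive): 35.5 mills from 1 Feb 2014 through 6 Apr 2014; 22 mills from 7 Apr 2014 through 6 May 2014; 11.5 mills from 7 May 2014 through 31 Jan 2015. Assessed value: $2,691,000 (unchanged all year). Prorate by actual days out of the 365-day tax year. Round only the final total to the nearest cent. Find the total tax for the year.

$44,770.13

1 Feb – 6 Apr 2014: 65 days at 35.5 mills → $2,691,000 × 3.55% × 65/365 = $17,012.2808
7 Apr – 6 May 2014: 30 days at 22 mills → $2,691,000 × 2.2% × 30/365 = $4,865.9178
7 May 2014 – 31 Jan 2015: 270 days at 11.5 mills → $2,691,000 × 1.15% × 270/365 = $22,891.9315
Total = $44,770.1301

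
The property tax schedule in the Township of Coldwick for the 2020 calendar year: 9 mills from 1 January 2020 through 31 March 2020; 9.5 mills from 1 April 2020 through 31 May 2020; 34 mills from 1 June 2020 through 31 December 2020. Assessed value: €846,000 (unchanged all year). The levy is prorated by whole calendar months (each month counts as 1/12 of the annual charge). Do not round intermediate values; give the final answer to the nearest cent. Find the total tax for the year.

€20,022.00

1 January – 31 March 2020: 3 months at 9 mills → €846,000 × 0.9% × 3/12 = €1,903.5000
1 April – 31 May 2020: 2 months at 9.5 mills → €846,000 × 0.95% × 2/12 = €1,339.5000
1 June – 31 December 2020: 7 months at 34 mills → €846,000 × 3.4% × 7/12 = €16,779.0000
Total = €20,022.0000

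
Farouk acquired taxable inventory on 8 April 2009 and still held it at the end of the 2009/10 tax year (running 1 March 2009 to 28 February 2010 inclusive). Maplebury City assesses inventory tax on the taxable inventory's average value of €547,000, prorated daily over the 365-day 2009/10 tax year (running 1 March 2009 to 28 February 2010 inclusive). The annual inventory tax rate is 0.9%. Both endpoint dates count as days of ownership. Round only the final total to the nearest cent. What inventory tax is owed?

Days held (8 April 2009 – 28 February 2010): 327 out of 365
Tax = €547,000 × 0.9% × 327/365 = €4,410.4685

€4,410.47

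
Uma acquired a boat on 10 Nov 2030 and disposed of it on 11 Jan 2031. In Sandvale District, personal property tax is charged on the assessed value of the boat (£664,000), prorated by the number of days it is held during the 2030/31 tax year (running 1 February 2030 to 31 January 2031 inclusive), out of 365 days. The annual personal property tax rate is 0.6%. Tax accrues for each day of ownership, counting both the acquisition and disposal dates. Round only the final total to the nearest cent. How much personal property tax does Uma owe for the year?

Days held (10 Nov 2030 – 11 Jan 2031): 63 out of 365
Tax = £664,000 × 0.6% × 63/365 = £687.6493

£687.65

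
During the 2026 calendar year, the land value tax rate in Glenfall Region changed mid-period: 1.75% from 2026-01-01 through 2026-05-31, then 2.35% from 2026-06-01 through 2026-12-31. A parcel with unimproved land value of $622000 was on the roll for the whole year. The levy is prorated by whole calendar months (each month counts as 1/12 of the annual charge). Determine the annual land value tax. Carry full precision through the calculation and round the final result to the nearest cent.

2026-01-01 to 2026-05-31: 5 months at 1.75% → $622000 × 1.75% × 5/12 = $4535.4167
2026-06-01 to 2026-12-31: 7 months at 2.35% → $622000 × 2.35% × 7/12 = $8526.5833
Total = $13062.0000

$13062.00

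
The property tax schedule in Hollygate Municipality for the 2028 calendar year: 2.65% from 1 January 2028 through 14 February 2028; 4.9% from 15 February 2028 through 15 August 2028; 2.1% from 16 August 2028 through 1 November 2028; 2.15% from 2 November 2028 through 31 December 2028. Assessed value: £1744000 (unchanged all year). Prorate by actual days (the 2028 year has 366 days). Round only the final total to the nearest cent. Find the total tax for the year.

£62362.30

1 January – 14 February 2028: 45 days at 2.65% → £1744000 × 2.65% × 45/366 = £5682.2951
15 February – 15 August 2028: 183 days at 4.9% → £1744000 × 4.9% × 183/366 = £42728.0000
16 August – 1 November 2028: 78 days at 2.1% → £1744000 × 2.1% × 78/366 = £7805.1148
2 November – 31 December 2028: 60 days at 2.15% → £1744000 × 2.15% × 60/366 = £6146.8852
Total = £62362.2951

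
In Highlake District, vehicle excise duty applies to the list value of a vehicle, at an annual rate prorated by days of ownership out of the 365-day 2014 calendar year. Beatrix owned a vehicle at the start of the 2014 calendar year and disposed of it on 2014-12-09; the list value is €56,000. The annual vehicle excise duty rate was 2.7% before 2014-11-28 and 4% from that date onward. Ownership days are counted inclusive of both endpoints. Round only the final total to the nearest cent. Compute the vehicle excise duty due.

2014-01-01 to 2014-11-27: 331 days at 2.7% → €56,000 × 2.7% × 331/365 = €1,371.1562
2014-11-28 to 2014-12-09: 12 days at 4% → €56,000 × 4% × 12/365 = €73.6438
Total = €1,444.8000

€1,444.80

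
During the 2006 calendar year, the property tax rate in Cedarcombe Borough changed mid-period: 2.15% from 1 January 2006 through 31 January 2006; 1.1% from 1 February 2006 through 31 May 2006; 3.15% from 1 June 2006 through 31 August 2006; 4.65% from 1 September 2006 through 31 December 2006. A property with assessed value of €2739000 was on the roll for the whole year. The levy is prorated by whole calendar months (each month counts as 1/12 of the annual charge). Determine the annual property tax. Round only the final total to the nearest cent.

1 January – 31 January 2006: 1 month at 2.15% → €2739000 × 2.15% × 1/12 = €4907.3750
1 February – 31 May 2006: 4 months at 1.1% → €2739000 × 1.1% × 4/12 = €10043.0000
1 June – 31 August 2006: 3 months at 3.15% → €2739000 × 3.15% × 3/12 = €21569.6250
1 September – 31 December 2006: 4 months at 4.65% → €2739000 × 4.65% × 4/12 = €42454.5000
Total = €78974.5000

€78974.50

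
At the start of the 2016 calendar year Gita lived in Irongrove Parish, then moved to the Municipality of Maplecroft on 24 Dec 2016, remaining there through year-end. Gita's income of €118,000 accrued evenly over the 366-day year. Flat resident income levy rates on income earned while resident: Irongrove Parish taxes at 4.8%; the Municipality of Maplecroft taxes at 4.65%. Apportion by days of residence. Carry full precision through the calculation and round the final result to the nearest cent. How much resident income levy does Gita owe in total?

€5,660.13

Irongrove Parish, 1 Jan – 23 Dec 2016: 358 days → €118,000 × 4.8% × 358/366 = €5,540.1967
The Municipality of Maplecroft, 24 Dec – 31 Dec 2016: 8 days → €118,000 × 4.65% × 8/366 = €119.9344
Total = €5,660.1311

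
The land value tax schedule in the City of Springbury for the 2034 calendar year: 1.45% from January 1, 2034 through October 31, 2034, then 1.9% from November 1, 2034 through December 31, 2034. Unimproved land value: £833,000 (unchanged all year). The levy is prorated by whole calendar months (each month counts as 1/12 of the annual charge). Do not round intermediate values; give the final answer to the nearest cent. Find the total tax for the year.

£12,703.25

January 1 – October 31, 2034: 10 months at 1.45% → £833,000 × 1.45% × 10/12 = £10,065.4167
November 1 – December 31, 2034: 2 months at 1.9% → £833,000 × 1.9% × 2/12 = £2,637.8333
Total = £12,703.2500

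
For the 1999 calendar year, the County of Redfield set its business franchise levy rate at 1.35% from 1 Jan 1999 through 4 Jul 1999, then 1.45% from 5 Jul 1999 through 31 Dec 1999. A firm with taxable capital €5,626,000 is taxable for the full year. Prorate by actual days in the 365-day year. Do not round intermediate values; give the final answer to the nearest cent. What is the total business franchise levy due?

1 Jan – 4 Jul 1999: 185 days at 1.35% → €5,626,000 × 1.35% × 185/365 = €38,495.7123
5 Jul – 31 Dec 1999: 180 days at 1.45% → €5,626,000 × 1.45% × 180/365 = €40,229.7534
Total = €78,725.4658

€78,725.47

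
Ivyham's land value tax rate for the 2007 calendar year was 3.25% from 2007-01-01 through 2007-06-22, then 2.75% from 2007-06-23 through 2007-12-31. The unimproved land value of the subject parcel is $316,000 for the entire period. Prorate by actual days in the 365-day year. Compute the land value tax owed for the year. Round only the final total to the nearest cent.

$9,438.88

2007-01-01 to 2007-06-22: 173 days at 3.25% → $316,000 × 3.25% × 173/365 = $4,867.6986
2007-06-23 to 2007-12-31: 192 days at 2.75% → $316,000 × 2.75% × 192/365 = $4,571.1781
Total = $9,438.8767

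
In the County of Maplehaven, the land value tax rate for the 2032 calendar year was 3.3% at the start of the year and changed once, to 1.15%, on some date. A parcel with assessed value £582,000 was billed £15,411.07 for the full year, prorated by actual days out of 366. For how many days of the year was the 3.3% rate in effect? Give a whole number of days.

255 days

Let d = days at the first rate; then 366 − d days at the second rate.
£582,000 × [3.3%·d + 1.15%·(366−d)] / 366 = £15,411.07
Solving gives d = 255, so the new rate took effect on September 12, 2032.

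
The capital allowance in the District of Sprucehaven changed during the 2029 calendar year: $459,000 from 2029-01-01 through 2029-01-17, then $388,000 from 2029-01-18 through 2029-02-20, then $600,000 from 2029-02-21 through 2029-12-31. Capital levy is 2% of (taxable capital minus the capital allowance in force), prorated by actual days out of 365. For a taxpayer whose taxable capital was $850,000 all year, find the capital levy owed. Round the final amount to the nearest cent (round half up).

$5,526.30

2029-01-01 to 2029-01-17: 17 days, exemption $459,000 → ($850,000 − $459,000) × 2% × 17/365 = $364.2192
2029-01-18 to 2029-02-20: 34 days, exemption $388,000 → ($850,000 − $388,000) × 2% × 34/365 = $860.7123
2029-02-21 to 2029-12-31: 314 days, exemption $600,000 → ($850,000 − $600,000) × 2% × 314/365 = $4,301.3699
Total = $5,526.3014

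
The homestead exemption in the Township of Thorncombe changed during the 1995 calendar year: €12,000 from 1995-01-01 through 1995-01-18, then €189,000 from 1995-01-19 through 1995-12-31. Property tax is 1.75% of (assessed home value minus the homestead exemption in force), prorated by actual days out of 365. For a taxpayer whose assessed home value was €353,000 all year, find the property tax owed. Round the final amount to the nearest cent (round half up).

1995-01-01 to 1995-01-18: 18 days, exemption €12,000 → (€353,000 − €12,000) × 1.75% × 18/365 = €294.2877
1995-01-19 to 1995-12-31: 347 days, exemption €189,000 → (€353,000 − €189,000) × 1.75% × 347/365 = €2,728.4658
Total = €3,022.7534

€3,022.75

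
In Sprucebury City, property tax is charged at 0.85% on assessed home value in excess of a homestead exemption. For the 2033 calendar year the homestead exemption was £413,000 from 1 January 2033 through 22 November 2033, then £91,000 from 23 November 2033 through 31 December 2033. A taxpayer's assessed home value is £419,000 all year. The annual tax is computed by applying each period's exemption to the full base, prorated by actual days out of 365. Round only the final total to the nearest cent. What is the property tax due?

£343.45

1 January – 22 November 2033: 326 days, exemption £413,000 → (£419,000 − £413,000) × 0.85% × 326/365 = £45.5507
23 November – 31 December 2033: 39 days, exemption £91,000 → (£419,000 − £91,000) × 0.85% × 39/365 = £297.8959
Total = £343.4466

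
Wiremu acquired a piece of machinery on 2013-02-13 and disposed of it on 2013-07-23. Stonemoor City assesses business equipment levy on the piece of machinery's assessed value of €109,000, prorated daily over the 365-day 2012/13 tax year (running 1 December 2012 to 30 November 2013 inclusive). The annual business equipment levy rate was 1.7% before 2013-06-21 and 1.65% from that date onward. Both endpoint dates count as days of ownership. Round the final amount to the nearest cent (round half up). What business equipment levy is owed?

2013-02-13 to 2013-06-20: 128 days at 1.7% → €109,000 × 1.7% × 128/365 = €649.8192
2013-06-21 to 2013-07-23: 33 days at 1.65% → €109,000 × 1.65% × 33/365 = €162.6041
Total = €812.4233

€812.42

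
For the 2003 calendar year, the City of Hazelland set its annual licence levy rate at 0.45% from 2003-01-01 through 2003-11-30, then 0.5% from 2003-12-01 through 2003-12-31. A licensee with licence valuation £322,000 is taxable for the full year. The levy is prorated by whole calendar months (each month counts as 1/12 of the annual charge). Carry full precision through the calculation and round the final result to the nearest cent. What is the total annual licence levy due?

2003-01-01 to 2003-11-30: 11 months at 0.45% → £322,000 × 0.45% × 11/12 = £1,328.2500
2003-12-01 to 2003-12-31: 1 month at 0.5% → £322,000 × 0.5% × 1/12 = £134.1667
Total = £1,462.4167

£1,462.42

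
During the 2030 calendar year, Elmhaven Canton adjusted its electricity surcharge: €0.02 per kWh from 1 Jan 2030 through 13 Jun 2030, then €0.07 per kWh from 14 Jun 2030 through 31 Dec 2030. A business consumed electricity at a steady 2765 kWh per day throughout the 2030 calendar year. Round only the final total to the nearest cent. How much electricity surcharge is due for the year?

€47,972.75

1 Jan – 13 Jun 2030: 164 days × 2765 kWh/day = 453,460 kWh at €0.02/kWh → €9,069.20
14 Jun – 31 Dec 2030: 201 days × 2765 kWh/day = 555,765 kWh at €0.07/kWh → €38,903.55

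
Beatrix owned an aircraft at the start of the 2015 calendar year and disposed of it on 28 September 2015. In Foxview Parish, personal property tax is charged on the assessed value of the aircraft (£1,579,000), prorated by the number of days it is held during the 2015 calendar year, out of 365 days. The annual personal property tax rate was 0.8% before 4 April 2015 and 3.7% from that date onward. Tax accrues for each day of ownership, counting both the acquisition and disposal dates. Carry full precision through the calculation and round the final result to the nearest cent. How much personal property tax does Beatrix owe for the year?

1 January – 3 April 2015: 93 days at 0.8% → £1,579,000 × 0.8% × 93/365 = £3,218.5644
4 April – 28 September 2015: 178 days at 3.7% → £1,579,000 × 3.7% × 178/365 = £28,491.2164
Total = £31,709.7808

£31,709.78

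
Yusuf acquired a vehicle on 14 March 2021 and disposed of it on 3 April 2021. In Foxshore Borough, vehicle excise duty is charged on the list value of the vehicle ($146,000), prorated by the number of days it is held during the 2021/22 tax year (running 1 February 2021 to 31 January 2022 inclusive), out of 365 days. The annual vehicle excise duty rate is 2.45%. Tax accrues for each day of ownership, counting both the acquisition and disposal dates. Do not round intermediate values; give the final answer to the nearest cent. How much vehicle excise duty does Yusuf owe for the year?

$205.80

Days held (14 March – 3 April 2021): 21 out of 365
Tax = $146,000 × 2.45% × 21/365 = $205.8000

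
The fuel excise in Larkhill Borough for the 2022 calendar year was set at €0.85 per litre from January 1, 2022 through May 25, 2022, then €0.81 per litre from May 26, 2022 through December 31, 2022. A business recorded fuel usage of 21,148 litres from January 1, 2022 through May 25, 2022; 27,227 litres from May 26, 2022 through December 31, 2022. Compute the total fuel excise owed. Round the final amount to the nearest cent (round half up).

€40029.67

January 1 – May 25, 2022: 21,148 litres at €0.85/litre → €17975.80
May 26 – December 31, 2022: 27,227 litres at €0.81/litre → €22053.87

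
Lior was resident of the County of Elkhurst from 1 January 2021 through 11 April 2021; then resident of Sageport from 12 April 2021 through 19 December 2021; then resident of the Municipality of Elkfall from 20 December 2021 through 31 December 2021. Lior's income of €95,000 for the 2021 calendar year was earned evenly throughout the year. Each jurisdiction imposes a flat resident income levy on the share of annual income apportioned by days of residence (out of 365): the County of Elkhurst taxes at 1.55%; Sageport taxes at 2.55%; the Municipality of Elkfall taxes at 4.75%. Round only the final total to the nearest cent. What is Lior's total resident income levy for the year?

€2,228.34

The County of Elkhurst, 1 January – 11 April 2021: 101 days → €95,000 × 1.55% × 101/365 = €407.4589
Sageport, 12 April – 19 December 2021: 252 days → €95,000 × 2.55% × 252/365 = €1,672.5205
The Municipality of Elkfall, 20 December – 31 December 2021: 12 days → €95,000 × 4.75% × 12/365 = €148.3562
Total = €2,228.3356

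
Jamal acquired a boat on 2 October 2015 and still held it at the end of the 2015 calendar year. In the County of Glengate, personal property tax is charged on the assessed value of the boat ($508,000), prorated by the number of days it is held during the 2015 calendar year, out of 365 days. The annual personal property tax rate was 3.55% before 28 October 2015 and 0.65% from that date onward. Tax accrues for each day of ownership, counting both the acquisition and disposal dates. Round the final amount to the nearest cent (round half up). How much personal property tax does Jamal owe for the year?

2 October – 27 October 2015: 26 days at 3.55% → $508,000 × 3.55% × 26/365 = $1,284.6137
28 October – 31 December 2015: 65 days at 0.65% → $508,000 × 0.65% × 65/365 = $588.0274
Total = $1,872.6411

$1,872.64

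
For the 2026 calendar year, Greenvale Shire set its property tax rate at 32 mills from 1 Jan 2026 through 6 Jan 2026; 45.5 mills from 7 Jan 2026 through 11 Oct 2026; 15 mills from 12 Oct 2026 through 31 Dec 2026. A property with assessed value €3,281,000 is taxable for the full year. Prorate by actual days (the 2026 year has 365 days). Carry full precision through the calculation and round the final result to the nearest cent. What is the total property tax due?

1 Jan – 6 Jan 2026: 6 days at 32 mills → €3,281,000 × 3.2% × 6/365 = €1,725.8959
7 Jan – 11 Oct 2026: 278 days at 45.5 mills → €3,281,000 × 4.55% × 278/365 = €113,702.3808
12 Oct – 31 Dec 2026: 81 days at 15 mills → €3,281,000 × 1.5% × 81/365 = €10,921.6849
Total = €126,349.9616

€126,349.96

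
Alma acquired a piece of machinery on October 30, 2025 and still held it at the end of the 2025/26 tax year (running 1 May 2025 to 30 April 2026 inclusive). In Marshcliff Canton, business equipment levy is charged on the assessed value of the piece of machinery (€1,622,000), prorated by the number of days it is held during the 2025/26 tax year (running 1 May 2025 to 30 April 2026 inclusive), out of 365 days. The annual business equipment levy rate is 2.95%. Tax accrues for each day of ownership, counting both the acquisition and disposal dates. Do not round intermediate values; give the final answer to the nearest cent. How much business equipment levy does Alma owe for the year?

Days held (October 30, 2025 – April 30, 2026): 183 out of 365
Tax = €1,622,000 × 2.95% × 183/365 = €23,990.0466

€23,990.05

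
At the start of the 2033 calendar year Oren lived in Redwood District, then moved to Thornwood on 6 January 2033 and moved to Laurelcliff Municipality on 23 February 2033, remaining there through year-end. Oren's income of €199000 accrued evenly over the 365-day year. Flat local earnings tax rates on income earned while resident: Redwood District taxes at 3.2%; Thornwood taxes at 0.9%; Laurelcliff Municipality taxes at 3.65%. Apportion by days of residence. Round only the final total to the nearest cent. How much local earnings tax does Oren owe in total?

€6531.56

Redwood District, 1 January – 5 January 2033: 5 days → €199000 × 3.2% × 5/365 = €87.2329
Thornwood, 6 January – 22 February 2033: 48 days → €199000 × 0.9% × 48/365 = €235.5288
Laurelcliff Municipality, 23 February – 31 December 2033: 312 days → €199000 × 3.65% × 312/365 = €6208.8000
Total = €6531.5616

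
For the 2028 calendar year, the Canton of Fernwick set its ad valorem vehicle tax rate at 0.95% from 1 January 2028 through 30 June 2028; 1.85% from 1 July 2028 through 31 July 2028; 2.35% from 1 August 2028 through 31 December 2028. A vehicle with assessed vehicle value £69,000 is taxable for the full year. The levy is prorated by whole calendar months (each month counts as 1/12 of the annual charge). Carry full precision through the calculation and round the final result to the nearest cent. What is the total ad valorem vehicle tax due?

£1,109.75

1 January – 30 June 2028: 6 months at 0.95% → £69,000 × 0.95% × 6/12 = £327.7500
1 July – 31 July 2028: 1 month at 1.85% → £69,000 × 1.85% × 1/12 = £106.3750
1 August – 31 December 2028: 5 months at 2.35% → £69,000 × 2.35% × 5/12 = £675.6250
Total = £1,109.7500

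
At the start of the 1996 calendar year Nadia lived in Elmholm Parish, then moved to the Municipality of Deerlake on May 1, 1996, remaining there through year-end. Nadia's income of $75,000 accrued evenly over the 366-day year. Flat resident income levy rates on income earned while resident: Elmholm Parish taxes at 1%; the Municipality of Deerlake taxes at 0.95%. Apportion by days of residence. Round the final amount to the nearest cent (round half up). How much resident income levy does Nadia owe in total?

Elmholm Parish, January 1 – April 30, 1996: 121 days → $75,000 × 1% × 121/366 = $247.9508
The Municipality of Deerlake, May 1 – December 31, 1996: 245 days → $75,000 × 0.95% × 245/366 = $476.9467
Total = $724.8975

$724.90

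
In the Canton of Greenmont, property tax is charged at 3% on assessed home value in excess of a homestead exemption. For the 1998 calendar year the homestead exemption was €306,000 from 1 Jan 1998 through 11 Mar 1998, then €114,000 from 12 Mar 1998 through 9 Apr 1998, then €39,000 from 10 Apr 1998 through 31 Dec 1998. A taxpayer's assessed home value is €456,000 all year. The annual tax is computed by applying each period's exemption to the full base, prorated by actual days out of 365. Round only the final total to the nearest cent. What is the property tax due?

€10,795.07

1 Jan – 11 Mar 1998: 70 days, exemption €306,000 → (€456,000 − €306,000) × 3% × 70/365 = €863.0137
12 Mar – 9 Apr 1998: 29 days, exemption €114,000 → (€456,000 − €114,000) × 3% × 29/365 = €815.1781
10 Apr – 31 Dec 1998: 266 days, exemption €39,000 → (€456,000 − €39,000) × 3% × 266/365 = €9,116.8767
Total = €10,795.0685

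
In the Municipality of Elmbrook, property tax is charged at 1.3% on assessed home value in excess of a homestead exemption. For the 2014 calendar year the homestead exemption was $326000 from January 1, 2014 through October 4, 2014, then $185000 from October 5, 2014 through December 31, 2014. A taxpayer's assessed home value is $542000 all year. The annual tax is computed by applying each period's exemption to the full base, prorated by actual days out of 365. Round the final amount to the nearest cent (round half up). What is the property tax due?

$3249.93

January 1 – October 4, 2014: 277 days, exemption $326000 → ($542000 − $326000) × 1.3% × 277/365 = $2131.0027
October 5 – December 31, 2014: 88 days, exemption $185000 → ($542000 − $185000) × 1.3% × 88/365 = $1118.9260
Total = $3249.9288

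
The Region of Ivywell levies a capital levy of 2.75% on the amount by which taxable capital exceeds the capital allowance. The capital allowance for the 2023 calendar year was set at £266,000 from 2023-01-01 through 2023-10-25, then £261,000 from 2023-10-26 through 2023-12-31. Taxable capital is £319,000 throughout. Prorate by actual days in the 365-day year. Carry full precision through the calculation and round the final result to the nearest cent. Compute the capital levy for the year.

2023-01-01 to 2023-10-25: 298 days, exemption £266,000 → (£319,000 − £266,000) × 2.75% × 298/365 = £1,189.9589
2023-10-26 to 2023-12-31: 67 days, exemption £261,000 → (£319,000 − £261,000) × 2.75% × 67/365 = £292.7808
Total = £1,482.7397

£1,482.74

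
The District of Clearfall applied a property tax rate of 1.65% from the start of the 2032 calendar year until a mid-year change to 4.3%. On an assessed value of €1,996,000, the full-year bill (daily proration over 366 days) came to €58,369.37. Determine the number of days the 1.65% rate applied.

Let d = days at the first rate; then 366 − d days at the second rate.
€1,996,000 × [1.65%·d + 4.3%·(366−d)] / 366 = €58,369.37
Solving gives d = 190, so the new rate took effect on 9 July 2032.

190 days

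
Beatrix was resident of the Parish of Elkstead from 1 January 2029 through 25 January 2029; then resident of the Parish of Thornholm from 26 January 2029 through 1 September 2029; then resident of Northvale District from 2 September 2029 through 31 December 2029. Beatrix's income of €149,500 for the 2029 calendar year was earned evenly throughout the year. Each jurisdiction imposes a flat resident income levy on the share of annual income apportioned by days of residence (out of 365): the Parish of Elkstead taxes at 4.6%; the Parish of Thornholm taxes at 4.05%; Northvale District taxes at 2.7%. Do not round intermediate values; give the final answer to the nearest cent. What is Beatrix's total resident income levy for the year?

€5,442.00

The Parish of Elkstead, 1 January – 25 January 2029: 25 days → €149,500 × 4.6% × 25/365 = €471.0274
The Parish of Thornholm, 26 January – 1 September 2029: 219 days → €149,500 × 4.05% × 219/365 = €3,632.8500
Northvale District, 2 September – 31 December 2029: 121 days → €149,500 × 2.7% × 121/365 = €1,338.1274
Total = €5,442.0048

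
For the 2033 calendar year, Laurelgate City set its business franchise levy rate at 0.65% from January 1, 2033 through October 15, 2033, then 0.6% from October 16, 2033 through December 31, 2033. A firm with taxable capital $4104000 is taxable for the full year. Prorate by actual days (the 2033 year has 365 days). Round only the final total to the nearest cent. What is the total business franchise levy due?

$26243.11

January 1 – October 15, 2033: 288 days at 0.65% → $4104000 × 0.65% × 288/365 = $21048.4603
October 16 – December 31, 2033: 77 days at 0.6% → $4104000 × 0.6% × 77/365 = $5194.6521
Total = $26243.1123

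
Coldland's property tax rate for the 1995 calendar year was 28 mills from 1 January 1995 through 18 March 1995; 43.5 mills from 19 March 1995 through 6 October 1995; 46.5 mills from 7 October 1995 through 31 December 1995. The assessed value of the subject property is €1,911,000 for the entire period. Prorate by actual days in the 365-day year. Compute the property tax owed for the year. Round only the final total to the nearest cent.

€78,230.58

1 January – 18 March 1995: 77 days at 28 mills → €1,911,000 × 2.8% × 77/365 = €11,287.9890
19 March – 6 October 1995: 202 days at 43.5 mills → €1,911,000 × 4.35% × 202/365 = €46,005.3616
7 October – 31 December 1995: 86 days at 46.5 mills → €1,911,000 × 4.65% × 86/365 = €20,937.2301
Total = €78,230.5808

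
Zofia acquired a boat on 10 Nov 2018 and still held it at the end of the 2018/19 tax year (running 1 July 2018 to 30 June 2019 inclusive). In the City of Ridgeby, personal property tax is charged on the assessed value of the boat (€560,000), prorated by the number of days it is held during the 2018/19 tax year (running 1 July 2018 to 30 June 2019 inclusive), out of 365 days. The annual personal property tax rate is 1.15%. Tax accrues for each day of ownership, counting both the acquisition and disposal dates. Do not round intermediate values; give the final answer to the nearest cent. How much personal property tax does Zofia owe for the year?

€4,111.01

Days held (10 Nov 2018 – 30 Jun 2019): 233 out of 365
Tax = €560,000 × 1.15% × 233/365 = €4,111.0137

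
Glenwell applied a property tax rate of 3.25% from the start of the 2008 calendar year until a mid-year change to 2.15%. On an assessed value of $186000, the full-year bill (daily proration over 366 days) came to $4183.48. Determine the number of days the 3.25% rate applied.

Let d = days at the first rate; then 366 − d days at the second rate.
$186000 × [3.25%·d + 2.15%·(366−d)] / 366 = $4183.48
Solving gives d = 33, so the new rate took effect on February 3, 2008.

33 days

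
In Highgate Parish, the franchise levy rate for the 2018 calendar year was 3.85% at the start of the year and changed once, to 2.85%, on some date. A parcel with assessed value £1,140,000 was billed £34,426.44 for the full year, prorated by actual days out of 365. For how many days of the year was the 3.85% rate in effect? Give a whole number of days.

62 days

Let d = days at the first rate; then 365 − d days at the second rate.
£1,140,000 × [3.85%·d + 2.85%·(365−d)] / 365 = £34,426.44
Solving gives d = 62, so the new rate took effect on 4 Mar 2018.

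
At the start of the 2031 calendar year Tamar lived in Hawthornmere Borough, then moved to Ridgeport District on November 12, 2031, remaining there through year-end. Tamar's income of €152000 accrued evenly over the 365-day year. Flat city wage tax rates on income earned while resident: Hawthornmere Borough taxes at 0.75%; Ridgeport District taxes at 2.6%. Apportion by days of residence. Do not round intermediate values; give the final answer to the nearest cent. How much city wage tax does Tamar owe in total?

Hawthornmere Borough, January 1 – November 11, 2031: 315 days → €152000 × 0.75% × 315/365 = €983.8356
Ridgeport District, November 12 – December 31, 2031: 50 days → €152000 × 2.6% × 50/365 = €541.3699
Total = €1525.2055

€1525.21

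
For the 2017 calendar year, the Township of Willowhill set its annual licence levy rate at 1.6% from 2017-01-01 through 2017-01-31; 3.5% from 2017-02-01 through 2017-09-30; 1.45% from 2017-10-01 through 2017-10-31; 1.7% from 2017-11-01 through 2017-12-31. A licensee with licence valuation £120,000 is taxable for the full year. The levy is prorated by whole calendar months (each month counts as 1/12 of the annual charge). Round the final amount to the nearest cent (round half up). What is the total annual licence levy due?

£3,445.00

2017-01-01 to 2017-01-31: 1 month at 1.6% → £120,000 × 1.6% × 1/12 = £160.0000
2017-02-01 to 2017-09-30: 8 months at 3.5% → £120,000 × 3.5% × 8/12 = £2,800.0000
2017-10-01 to 2017-10-31: 1 month at 1.45% → £120,000 × 1.45% × 1/12 = £145.0000
2017-11-01 to 2017-12-31: 2 months at 1.7% → £120,000 × 1.7% × 2/12 = £340.0000
Total = £3,445.0000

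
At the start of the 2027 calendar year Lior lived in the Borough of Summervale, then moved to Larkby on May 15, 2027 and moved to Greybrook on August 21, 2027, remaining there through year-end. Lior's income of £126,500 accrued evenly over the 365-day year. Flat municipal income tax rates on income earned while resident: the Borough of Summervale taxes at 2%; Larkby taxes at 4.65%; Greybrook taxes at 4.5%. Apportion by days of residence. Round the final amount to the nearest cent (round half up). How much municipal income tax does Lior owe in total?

£4,582.42

The Borough of Summervale, January 1 – May 14, 2027: 134 days → £126,500 × 2% × 134/365 = £928.8219
Larkby, May 15 – August 20, 2027: 98 days → £126,500 × 4.65% × 98/365 = £1,579.3438
Greybrook, August 21 – December 31, 2027: 133 days → £126,500 × 4.5% × 133/365 = £2,074.2534
Total = £4,582.4192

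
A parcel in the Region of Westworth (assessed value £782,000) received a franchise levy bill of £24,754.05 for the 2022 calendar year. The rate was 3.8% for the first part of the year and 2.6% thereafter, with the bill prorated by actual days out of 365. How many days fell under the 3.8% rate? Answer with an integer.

172 days

Let d = days at the first rate; then 365 − d days at the second rate.
£782,000 × [3.8%·d + 2.6%·(365−d)] / 365 = £24,754.05
Solving gives d = 172, so the new rate took effect on June 22, 2022.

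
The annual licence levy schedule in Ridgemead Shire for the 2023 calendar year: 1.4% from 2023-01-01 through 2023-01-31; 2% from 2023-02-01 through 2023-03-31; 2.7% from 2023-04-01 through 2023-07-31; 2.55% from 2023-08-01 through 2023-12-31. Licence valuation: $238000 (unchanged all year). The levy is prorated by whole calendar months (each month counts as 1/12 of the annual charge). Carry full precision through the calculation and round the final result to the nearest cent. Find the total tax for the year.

$5741.75

2023-01-01 to 2023-01-31: 1 month at 1.4% → $238000 × 1.4% × 1/12 = $277.6667
2023-02-01 to 2023-03-31: 2 months at 2% → $238000 × 2% × 2/12 = $793.3333
2023-04-01 to 2023-07-31: 4 months at 2.7% → $238000 × 2.7% × 4/12 = $2142.0000
2023-08-01 to 2023-12-31: 5 months at 2.55% → $238000 × 2.55% × 5/12 = $2528.7500
Total = $5741.7500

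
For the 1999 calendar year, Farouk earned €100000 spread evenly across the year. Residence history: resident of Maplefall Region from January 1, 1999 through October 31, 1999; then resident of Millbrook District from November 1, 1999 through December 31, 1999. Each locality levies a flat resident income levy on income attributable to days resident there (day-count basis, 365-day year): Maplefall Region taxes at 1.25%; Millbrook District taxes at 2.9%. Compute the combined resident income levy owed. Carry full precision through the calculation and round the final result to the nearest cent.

Maplefall Region, January 1 – October 31, 1999: 304 days → €100000 × 1.25% × 304/365 = €1041.0959
Millbrook District, November 1 – December 31, 1999: 61 days → €100000 × 2.9% × 61/365 = €484.6575
Total = €1525.7534

€1525.75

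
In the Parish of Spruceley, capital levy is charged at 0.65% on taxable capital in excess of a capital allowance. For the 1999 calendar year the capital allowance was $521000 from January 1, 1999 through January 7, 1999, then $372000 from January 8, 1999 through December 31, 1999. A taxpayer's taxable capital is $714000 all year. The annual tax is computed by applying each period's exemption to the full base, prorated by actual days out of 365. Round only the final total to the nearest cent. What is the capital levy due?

$2204.43

January 1 – January 7, 1999: 7 days, exemption $521000 → ($714000 − $521000) × 0.65% × 7/365 = $24.0589
January 8 – December 31, 1999: 358 days, exemption $372000 → ($714000 − $372000) × 0.65% × 358/365 = $2180.3671
Total = $2204.4260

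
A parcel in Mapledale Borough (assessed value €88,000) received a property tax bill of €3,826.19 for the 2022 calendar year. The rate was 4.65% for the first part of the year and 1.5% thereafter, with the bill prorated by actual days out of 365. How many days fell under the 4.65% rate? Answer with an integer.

330 days

Let d = days at the first rate; then 365 − d days at the second rate.
€88,000 × [4.65%·d + 1.5%·(365−d)] / 365 = €3,826.19
Solving gives d = 330, so the new rate took effect on 27 November 2022.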